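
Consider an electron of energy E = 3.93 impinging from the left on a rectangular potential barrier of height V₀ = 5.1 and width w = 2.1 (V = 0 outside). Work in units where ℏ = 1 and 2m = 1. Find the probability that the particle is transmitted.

T = 0.0298

E < V₀: inside the barrier ψ ∝ e^{±κx} with κ = √(2m(V₀ − E))/ℏ = 1.082.
κw = 2.271, sinh(κw) = 4.795.
The exact tunnelling result is T⁻¹ = 1 + V₀² sinh²(κw) / [4E(V₀ − E)] = 33.52, so T = 0.0298.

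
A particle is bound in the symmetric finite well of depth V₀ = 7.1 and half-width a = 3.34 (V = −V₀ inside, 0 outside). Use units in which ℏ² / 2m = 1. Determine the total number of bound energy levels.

N = 6

The dimensionless depth is z₀ = a√(2mV₀)/ℏ = 3.34 × √(7.100) = 8.900.
A new bound state (alternating even/odd) appears each time z₀ passes a multiple of π/2, so N = ⌊2z₀/π⌋ + 1 = ⌊5.666⌋ + 1 = 6.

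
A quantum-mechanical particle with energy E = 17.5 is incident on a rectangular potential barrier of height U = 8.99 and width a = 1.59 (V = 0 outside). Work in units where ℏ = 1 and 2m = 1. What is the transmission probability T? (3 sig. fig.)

T = 0.881

E > U: inside the barrier k₂ = √(2m(E − U))/ℏ = 2.917, k₂a = 4.638.
Matching at both interfaces gives T⁻¹ = 1 + U² sin²(k₂a) / [4E(E − U)] = 1.135, hence T = 0.881.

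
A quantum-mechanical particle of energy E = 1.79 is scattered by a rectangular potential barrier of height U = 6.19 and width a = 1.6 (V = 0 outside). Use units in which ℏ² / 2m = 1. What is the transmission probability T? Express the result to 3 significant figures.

Since E < U the interior solution is evanescent with decay constant κ = √(2m(U − E))/ℏ = 2.098.
κa = 3.356, sinh(κa) = 14.32.
The exact tunnelling result is T⁻¹ = 1 + U² sinh²(κa) / [4E(U − E)] = 250.5, so T = 0.00399.

T = 0.00399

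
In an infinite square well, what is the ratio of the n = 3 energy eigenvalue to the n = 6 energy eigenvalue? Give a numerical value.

Since E_n ∝ n², the ratio is (3/6)² = 0.25.

0.25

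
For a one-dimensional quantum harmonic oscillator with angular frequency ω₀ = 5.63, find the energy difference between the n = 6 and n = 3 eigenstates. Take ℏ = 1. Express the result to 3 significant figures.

E_n = ℏω₀(n + ½), so ΔE = (6 − 3) ℏω₀ = 3 × 5.63 = 16.89.

ΔE = 16.9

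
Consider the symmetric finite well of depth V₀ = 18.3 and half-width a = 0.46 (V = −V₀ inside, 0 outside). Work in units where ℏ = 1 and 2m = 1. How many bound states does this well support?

The dimensionless depth is z₀ = a√(2mV₀)/ℏ = 0.46 × √(18.30) = 1.968.
The even/odd transcendental equations gain one root per π/2 in z₀, giving N = 1 + ⌊2z₀/π⌋ = 1 + ⌊1.253⌋ = 2.

N = 2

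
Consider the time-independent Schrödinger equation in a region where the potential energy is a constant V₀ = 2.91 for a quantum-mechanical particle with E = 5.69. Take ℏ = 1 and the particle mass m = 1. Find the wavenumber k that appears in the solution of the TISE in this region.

With E > V₀ the solution is oscillatory, ψ ∝ e^{±ikx} with k = √(2m(E − V₀))/ℏ.
k = √(2 × 1 × 2.78) = 2.358.

k = 2.36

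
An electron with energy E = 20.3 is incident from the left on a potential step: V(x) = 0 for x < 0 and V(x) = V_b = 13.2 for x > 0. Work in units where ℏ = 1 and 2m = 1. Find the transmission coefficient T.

T = 0.934

On each side the TISE gives plane waves with k = √(2m(E − V))/ℏ: k₁ = √(2·½·20.3) = 4.506, k₂ = √(2·½·7.1) = 2.665.
Continuity of ψ and ψ′ at the step yields the reflection amplitude r = (k₁ − k₂)/(k₁ + k₂) = 0.2568; thus R = |r|² = 0.06592, T = 0.9341.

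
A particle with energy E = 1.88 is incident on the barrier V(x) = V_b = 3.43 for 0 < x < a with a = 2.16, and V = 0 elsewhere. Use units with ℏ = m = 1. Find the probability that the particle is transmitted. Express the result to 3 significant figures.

T = 0.00197

Since E < V_b the interior solution is evanescent with decay constant κ = √(2m(V_b − E))/ℏ = 1.761.
κa = 3.803, sinh(κa) = 22.41.
The exact tunnelling result is T⁻¹ = 1 + V_b² sinh²(κa) / [4E(V_b − E)] = 507.8, so T = 0.00197.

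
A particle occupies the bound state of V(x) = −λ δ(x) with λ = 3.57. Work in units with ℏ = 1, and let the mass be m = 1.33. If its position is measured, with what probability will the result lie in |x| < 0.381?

The normalised bound state is ψ = √κ e^{−κ|x|} with κ = mλ/ℏ² = 4.748.
P(|x| < d) = ∫_{−d}^{d} κ e^{−2κ|x|} dx = 1 − e^{−2κd} = 1 − e^{−3.618} = 0.9732.

P = 0.973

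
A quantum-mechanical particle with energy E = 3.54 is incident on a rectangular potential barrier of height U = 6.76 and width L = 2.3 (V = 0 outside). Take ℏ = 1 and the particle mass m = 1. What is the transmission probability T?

E < U: inside the barrier ψ ∝ e^{±κx} with κ = √(2m(U − E))/ℏ = 2.538.
κL = 5.837, sinh(κL) = 171.3.
The exact tunnelling result is T⁻¹ = 1 + U² sinh²(κL) / [4E(U − E)] = 29420, so T = 0.0000340.

T = 0.0000340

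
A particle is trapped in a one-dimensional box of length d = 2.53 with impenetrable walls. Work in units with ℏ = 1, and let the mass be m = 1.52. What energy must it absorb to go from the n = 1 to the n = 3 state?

E_n = n²π²ℏ²/(2md²), so ΔE = (3² − 1²) π²ℏ²/(2md²).
ΔE = 8 × π² / (2 × 1.52 × 2.53²) = 4.058.

ΔE = 4.06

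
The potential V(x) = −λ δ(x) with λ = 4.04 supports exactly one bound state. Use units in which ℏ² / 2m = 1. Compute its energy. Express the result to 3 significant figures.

E = -4.08

For x ≠ 0 the bound state is ψ ∝ e^{−κ|x|}; integrating the TISE across the delta gives the cusp condition 2κ = 2mλ/ℏ², so κ = 2.020.
Then E = −ℏ²κ²/(2m) = −mλ²/(2ℏ²) = -4.080.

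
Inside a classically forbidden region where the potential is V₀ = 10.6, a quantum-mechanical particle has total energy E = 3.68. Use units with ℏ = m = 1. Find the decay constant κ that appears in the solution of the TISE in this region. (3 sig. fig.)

Since E < V₀ the TISE in this region is ψ'' = κ²ψ with κ = √(2m(V₀ − E))/ℏ.
κ = √(2 × 1 × 6.92) = 3.720.

κ = 3.72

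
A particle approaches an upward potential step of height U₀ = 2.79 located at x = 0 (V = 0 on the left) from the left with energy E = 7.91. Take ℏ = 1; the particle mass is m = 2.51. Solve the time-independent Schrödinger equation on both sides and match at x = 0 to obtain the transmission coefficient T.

The wavenumbers are k₁ = √(2mE)/ℏ = 6.301 on the left and k₂ = √(2m(E − U₀))/ℏ = 5.070 on the right.
Matching ψ and ψ′ at x = 0 gives r = (k₁ − k₂)/(k₁ + k₂), so R = r² = 0.01173 and T = 1 − R = 0.9883.

T = 0.988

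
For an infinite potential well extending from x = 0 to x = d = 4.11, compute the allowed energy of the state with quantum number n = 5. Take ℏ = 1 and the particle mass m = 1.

E = 7.30

Requiring ψ(0) = ψ(d) = 0 quantises k = nπ/d, hence E_n = ℏ²k²/2m = n²π²ℏ²/(2md²).
E_5 = 5² × π² / (2 × 1 × 4.11²) = 7.303.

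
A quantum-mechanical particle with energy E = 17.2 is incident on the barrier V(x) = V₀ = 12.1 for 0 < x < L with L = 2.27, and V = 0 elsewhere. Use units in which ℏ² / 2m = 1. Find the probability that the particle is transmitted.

E > V₀: inside the barrier k₂ = √(2m(E − V₀))/ℏ = 2.258, k₂L = 5.126.
Matching at both interfaces gives T⁻¹ = 1 + V₀² sin²(k₂L) / [4E(E − V₀)] = 1.350, hence T = 0.741.

T = 0.741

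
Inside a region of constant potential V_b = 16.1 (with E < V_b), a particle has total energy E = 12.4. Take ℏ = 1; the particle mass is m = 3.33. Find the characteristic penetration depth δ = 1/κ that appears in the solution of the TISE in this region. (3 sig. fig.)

δ = 0.201

Since E < V_b the TISE in this region is ψ'' = κ²ψ with κ = √(2m(V_b − E))/ℏ.
κ = √(2 × 3.33 × 3.7) = 4.964. The penetration depth is δ = 1/κ = 0.201.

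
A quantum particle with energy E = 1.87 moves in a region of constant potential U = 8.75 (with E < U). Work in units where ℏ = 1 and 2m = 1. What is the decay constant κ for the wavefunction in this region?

Since E < U the TISE in this region is ψ'' = κ²ψ with κ = √(2m(U − E))/ℏ.
κ = √(2 × 0.5 × 6.88) = 2.623.

κ = 2.62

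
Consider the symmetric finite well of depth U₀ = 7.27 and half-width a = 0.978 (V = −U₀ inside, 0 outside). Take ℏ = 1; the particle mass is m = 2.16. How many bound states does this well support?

N = 4

The dimensionless depth is z₀ = a√(2mU₀)/ℏ = 0.978 × √(31.41) = 5.481.
A new bound state (alternating even/odd) appears each time z₀ passes a multiple of π/2, so N = ⌊2z₀/π⌋ + 1 = ⌊3.489⌋ + 1 = 4.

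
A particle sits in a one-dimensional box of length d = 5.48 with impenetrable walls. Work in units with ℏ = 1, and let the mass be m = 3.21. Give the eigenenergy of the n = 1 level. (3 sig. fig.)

Requiring ψ(0) = ψ(d) = 0 quantises k = nπ/d, hence E_n = ℏ²k²/2m = n²π²ℏ²/(2md²).
E_1 = 1² × π² / (2 × 3.21 × 5.48²) = 0.05119.

E = 0.0512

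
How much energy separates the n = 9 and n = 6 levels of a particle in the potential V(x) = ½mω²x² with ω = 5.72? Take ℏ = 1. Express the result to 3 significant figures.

E_n = ℏω(n + ½), so ΔE = (9 − 6) ℏω = 3 × 5.72 = 17.16.

ΔE = 17.2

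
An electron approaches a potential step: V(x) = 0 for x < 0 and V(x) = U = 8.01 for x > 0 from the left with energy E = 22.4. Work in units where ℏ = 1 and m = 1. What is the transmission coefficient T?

On each side the TISE gives plane waves with k = √(2m(E − V))/ℏ: k₁ = √(2·1·22.4) = 6.693, k₂ = √(2·1·14.39) = 5.365.
Matching ψ and ψ′ at x = 0 gives r = (k₁ − k₂)/(k₁ + k₂), so R = r² = 0.01214 and T = 1 − R = 0.9879.

T = 0.988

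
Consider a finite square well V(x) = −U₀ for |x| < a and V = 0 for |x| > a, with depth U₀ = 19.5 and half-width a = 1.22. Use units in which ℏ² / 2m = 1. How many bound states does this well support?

The dimensionless depth is z₀ = a√(2mU₀)/ℏ = 1.22 × √(19.50) = 5.387.
The even/odd transcendental equations gain one root per π/2 in z₀, giving N = 1 + ⌊2z₀/π⌋ = 1 + ⌊3.430⌋ = 4.

N = 4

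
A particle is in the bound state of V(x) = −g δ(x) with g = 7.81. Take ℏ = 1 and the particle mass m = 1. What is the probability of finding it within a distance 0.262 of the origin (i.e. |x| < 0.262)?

The normalised bound state is ψ = √κ e^{−κ|x|} with κ = mg/ℏ² = 7.810.
P(|x| < d) = ∫_{−d}^{d} κ e^{−2κ|x|} dx = 1 − e^{−2κd} = 1 − e^{−4.092} = 0.9833.

P = 0.983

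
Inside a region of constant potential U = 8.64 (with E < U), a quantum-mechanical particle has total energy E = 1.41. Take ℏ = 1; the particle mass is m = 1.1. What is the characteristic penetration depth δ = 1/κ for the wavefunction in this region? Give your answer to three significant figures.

δ = 0.251

Since E < U the TISE in this region is ψ'' = κ²ψ with κ = √(2m(U − E))/ℏ.
κ = √(2 × 1.1 × 7.23) = 3.988. The penetration depth is δ = 1/κ = 0.251.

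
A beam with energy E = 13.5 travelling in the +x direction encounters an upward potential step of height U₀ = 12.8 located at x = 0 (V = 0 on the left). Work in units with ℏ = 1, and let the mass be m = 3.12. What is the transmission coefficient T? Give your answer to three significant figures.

On each side the TISE gives plane waves with k = √(2m(E − V))/ℏ: k₁ = √(2·3.12·13.5) = 9.178, k₂ = √(2·3.12·0.7) = 2.090.
Matching ψ and ψ′ at x = 0 gives r = (k₁ − k₂)/(k₁ + k₂), so R = r² = 0.3957 and T = 1 − R = 0.6043.

T = 0.604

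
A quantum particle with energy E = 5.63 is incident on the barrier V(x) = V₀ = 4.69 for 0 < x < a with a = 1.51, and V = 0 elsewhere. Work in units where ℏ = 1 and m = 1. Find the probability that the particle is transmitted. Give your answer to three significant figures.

E > V₀: inside the barrier k₂ = √(2m(E − V₀))/ℏ = 1.371, k₂a = 2.070.
Matching at both interfaces gives T⁻¹ = 1 + V₀² sin²(k₂a) / [4E(E − V₀)] = 1.801, hence T = 0.555.

T = 0.555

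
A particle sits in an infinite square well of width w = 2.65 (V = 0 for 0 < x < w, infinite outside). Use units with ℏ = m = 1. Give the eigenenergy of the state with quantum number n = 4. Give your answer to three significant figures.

Requiring ψ(0) = ψ(w) = 0 quantises k = nπ/w, hence E_n = ℏ²k²/2m = n²π²ℏ²/(2mw²).
E_4 = 4² × π² / (2 × 1 × 2.65²) = 11.24.

E = 11.2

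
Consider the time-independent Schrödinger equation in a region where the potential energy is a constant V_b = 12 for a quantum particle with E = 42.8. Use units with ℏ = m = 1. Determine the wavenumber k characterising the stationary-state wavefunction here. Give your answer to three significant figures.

With E > V_b the solution is oscillatory, ψ ∝ e^{±ikx} with k = √(2m(E − V_b))/ℏ.
k = √(2 × 1 × 30.8) = 7.849.

k = 7.85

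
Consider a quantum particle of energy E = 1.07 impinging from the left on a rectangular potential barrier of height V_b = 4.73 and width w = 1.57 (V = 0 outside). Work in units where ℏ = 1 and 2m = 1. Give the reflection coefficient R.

E < V_b: inside the barrier ψ ∝ e^{±κx} with κ = √(2m(V_b − E))/ℏ = 1.913.
κw = 3.004, sinh(κw) = 10.05.
The exact tunnelling result is T⁻¹ = 1 + V_b² sinh²(κw) / [4E(V_b − E)] = 145.4, so T = 0.00688.
R = 1 − T = 0.993.

R = 0.993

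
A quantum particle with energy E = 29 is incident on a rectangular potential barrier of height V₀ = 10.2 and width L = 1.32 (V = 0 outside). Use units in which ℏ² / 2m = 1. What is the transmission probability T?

T = 0.987

E > V₀: inside the barrier k₂ = √(2m(E − V₀))/ℏ = 4.336, k₂L = 5.723.
T = [1 + V₀² sin²(k₂L) / (4E(E − V₀))]⁻¹ = 1/1.013 = 0.987.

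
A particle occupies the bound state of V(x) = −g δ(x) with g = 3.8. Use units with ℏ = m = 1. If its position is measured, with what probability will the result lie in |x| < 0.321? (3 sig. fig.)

P = 0.913

The normalised bound state is ψ = √κ e^{−κ|x|} with κ = mg/ℏ² = 3.800.
P(|x| < d) = ∫_{−d}^{d} κ e^{−2κ|x|} dx = 1 − e^{−2κd} = 1 − e^{−2.440} = 0.9128.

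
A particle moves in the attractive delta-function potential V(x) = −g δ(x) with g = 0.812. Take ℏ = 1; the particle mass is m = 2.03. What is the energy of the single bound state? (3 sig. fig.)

For x ≠ 0 the bound state is ψ ∝ e^{−κ|x|}; integrating the TISE across the delta gives the cusp condition 2κ = 2mg/ℏ², so κ = 1.648.
Then E = −ℏ²κ²/(2m) = −mg²/(2ℏ²) = -0.6692.

E = -0.669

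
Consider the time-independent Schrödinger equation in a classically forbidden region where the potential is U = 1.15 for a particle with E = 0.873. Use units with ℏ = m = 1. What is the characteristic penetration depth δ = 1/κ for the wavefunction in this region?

δ = 1.34

Since E < U the TISE in this region is ψ'' = κ²ψ with κ = √(2m(U − E))/ℏ.
κ = √(2 × 1 × 0.277) = 0.7443. The penetration depth is δ = 1/κ = 1.34.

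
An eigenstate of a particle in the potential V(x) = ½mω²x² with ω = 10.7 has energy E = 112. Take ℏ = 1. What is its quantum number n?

E_n = ℏω(n + ½) ⇒ n = E/(ℏω) − ½ = 112/10.7 − 0.5 = 9.967 → n = 10.

n = 10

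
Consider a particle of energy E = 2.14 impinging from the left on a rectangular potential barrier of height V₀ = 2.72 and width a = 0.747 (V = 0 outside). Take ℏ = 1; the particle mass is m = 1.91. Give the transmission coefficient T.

Since E < V₀ the interior solution is evanescent with decay constant κ = √(2m(V₀ − E))/ℏ = 1.488.
κa = 1.112, sinh(κa) = 1.356.
The exact tunnelling result is T⁻¹ = 1 + V₀² sinh²(κa) / [4E(V₀ − E)] = 3.738, so T = 0.267.

T = 0.267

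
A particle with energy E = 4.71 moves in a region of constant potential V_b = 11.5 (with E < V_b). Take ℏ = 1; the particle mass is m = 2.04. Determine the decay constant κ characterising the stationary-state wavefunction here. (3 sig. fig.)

κ = 5.26

Since E < V_b the TISE in this region is ψ'' = κ²ψ with κ = √(2m(V_b − E))/ℏ.
κ = √(2 × 2.04 × 6.79) = 5.263.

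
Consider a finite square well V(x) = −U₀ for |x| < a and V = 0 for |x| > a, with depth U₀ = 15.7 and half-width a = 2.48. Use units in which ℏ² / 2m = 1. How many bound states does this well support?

Define the well-strength parameter z₀ = (a/ℏ)√(2mU₀) = 2.48 × √(2·0.5·15.7) = 9.827.
A new bound state (alternating even/odd) appears each time z₀ passes a multiple of π/2, so N = ⌊2z₀/π⌋ + 1 = ⌊6.256⌋ + 1 = 7.

N = 7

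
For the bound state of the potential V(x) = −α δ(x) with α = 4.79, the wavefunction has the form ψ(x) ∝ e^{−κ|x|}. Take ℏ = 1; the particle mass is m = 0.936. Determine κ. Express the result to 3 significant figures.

Integrating the TISE across x = 0 gives the cusp condition ψ'(0⁺) − ψ'(0⁻) = −(2mα/ℏ²)ψ(0).
With ψ ∝ e^{−κ|x|} this yields −2κ = −2mα/ℏ², so κ = mα/ℏ² = 4.483.

κ = 4.48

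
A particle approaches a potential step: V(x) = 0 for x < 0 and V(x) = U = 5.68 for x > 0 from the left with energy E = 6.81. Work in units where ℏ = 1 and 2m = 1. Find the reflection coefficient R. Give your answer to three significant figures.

R = 0.177

The wavenumbers are k₁ = √(2mE)/ℏ = 2.610 on the left and k₂ = √(2m(E − U))/ℏ = 1.063 on the right.
Matching ψ and ψ′ at x = 0 gives r = (k₁ − k₂)/(k₁ + k₂), so R = r² = 0.1773 and T = 1 − R = 0.8227.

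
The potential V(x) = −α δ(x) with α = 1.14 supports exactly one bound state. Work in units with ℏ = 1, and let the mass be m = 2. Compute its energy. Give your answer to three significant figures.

The bound state is ψ(x) = √κ e^{−κ|x|}. The derivative jump ψ'(0⁺) − ψ'(0⁻) = −(2mα/ℏ²)ψ(0) fixes κ = mα/ℏ² = 2.280.
Then E = −ℏ²κ²/(2m) = −mα²/(2ℏ²) = -1.300.

E = -1.30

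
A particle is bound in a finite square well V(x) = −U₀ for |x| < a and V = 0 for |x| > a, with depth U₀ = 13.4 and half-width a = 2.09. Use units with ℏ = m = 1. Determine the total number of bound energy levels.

The dimensionless depth is z₀ = a√(2mU₀)/ℏ = 2.09 × √(26.80) = 10.82.
The even/odd transcendental equations gain one root per π/2 in z₀, giving N = 1 + ⌊2z₀/π⌋ = 1 + ⌊6.888⌋ = 7.

N = 7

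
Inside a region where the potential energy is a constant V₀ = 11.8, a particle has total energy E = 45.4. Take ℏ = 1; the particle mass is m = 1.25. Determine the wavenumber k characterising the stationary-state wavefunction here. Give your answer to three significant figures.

With E > V₀ the solution is oscillatory, ψ ∝ e^{±ikx} with k = √(2m(E − V₀))/ℏ.
k = √(2 × 1.25 × 33.6) = 9.165.

k = 9.17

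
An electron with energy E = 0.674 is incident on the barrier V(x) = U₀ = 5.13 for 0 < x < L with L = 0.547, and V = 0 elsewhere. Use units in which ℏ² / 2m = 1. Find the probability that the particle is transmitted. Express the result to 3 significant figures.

T = 0.183

E < U₀: inside the barrier ψ ∝ e^{±κx} with κ = √(2m(U₀ − E))/ℏ = 2.111.
κL = 1.155, sinh(κL) = 1.429.
Matching ψ, ψ′ at both faces gives T = [1 + U₀² sinh²(κL) / (4E(U₀ − E))]⁻¹ = 1/5.473 = 0.183.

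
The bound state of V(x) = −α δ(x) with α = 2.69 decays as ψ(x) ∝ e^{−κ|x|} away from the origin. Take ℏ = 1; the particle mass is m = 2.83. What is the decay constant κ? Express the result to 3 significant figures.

Integrating the TISE across x = 0 gives the cusp condition ψ'(0⁺) − ψ'(0⁻) = −(2mα/ℏ²)ψ(0).
With ψ ∝ e^{−κ|x|} this yields −2κ = −2mα/ℏ², so κ = mα/ℏ² = 7.613.

κ = 7.61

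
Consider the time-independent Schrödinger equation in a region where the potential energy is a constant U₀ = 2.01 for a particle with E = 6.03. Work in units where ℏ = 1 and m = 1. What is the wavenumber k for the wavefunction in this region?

k = 2.84

With E > U₀ the solution is oscillatory, ψ ∝ e^{±ikx} with k = √(2m(E − U₀))/ℏ.
k = √(2 × 1 × 4.02) = 2.835.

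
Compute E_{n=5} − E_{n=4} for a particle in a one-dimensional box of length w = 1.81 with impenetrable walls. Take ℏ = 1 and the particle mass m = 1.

ΔE = 13.6

E_n = n²π²ℏ²/(2mw²), so ΔE = (5² − 4²) π²ℏ²/(2mw²).
ΔE = 9 × π² / (2 × 1 × 1.81²) = 13.56.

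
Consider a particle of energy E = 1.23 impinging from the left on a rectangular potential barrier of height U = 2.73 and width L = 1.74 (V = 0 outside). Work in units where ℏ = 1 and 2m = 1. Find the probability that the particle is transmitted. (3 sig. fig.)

T = 0.0543

Since E < U the interior solution is evanescent with decay constant κ = √(2m(U − E))/ℏ = 1.225.
κL = 2.131, sinh(κL) = 4.153.
The exact tunnelling result is T⁻¹ = 1 + U² sinh²(κL) / [4E(U − E)] = 18.41, so T = 0.0543.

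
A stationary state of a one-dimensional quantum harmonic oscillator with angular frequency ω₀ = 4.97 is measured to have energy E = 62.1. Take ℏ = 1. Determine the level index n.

n = 12

Invert E_n = (n + ½)ℏω₀: n = E/ℏω₀ − ½ = 11.995, so n = 12.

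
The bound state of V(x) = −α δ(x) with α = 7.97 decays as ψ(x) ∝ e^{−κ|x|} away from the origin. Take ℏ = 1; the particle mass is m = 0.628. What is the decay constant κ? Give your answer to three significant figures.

Integrate −(ℏ²/2m)ψ'' − αδ(x)ψ = Eψ from −ε to +ε: the ψ'' term gives ψ'(0⁺) − ψ'(0⁻) and the δ term gives −(2mα/ℏ²)ψ(0).
With ψ ∝ e^{−κ|x|} this yields −2κ = −2mα/ℏ², so κ = mα/ℏ² = 5.005.

κ = 5.01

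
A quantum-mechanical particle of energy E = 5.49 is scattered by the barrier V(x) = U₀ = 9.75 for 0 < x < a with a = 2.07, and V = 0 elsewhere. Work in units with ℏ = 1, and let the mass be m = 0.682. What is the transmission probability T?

E < U₀: inside the barrier ψ ∝ e^{±κx} with κ = √(2m(U₀ − E))/ℏ = 2.411.
κa = 4.990, sinh(κa) = 73.45.
Matching ψ, ψ′ at both faces gives T = [1 + U₀² sinh²(κa) / (4E(U₀ − E))]⁻¹ = 1/5483 = 0.000182.

T = 0.000182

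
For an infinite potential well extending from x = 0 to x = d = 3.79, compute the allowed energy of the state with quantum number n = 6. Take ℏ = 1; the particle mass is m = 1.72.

The infinite-well eigenfunctions ψ_n = √(2/d) sin(nπx/d) vanish at both walls, giving E_n = n²π²ℏ²/(2md²).
E_6 = 6² × π² / (2 × 1.72 × 3.79²) = 7.191.

E = 7.19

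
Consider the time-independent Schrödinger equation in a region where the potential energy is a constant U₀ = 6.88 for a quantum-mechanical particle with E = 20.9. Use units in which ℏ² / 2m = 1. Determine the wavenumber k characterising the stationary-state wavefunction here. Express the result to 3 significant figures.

With E > U₀ the solution is oscillatory, ψ ∝ e^{±ikx} with k = √(2m(E − U₀))/ℏ.
k = √(2 × 0.5 × 14.02) = 3.744.

k = 3.74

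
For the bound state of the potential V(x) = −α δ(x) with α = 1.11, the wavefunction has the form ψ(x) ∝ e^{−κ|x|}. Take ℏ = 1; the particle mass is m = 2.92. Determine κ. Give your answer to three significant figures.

κ = 3.24

Integrate −(ℏ²/2m)ψ'' − αδ(x)ψ = Eψ from −ε to +ε: the ψ'' term gives ψ'(0⁺) − ψ'(0⁻) and the δ term gives −(2mα/ℏ²)ψ(0).
With ψ ∝ e^{−κ|x|} this yields −2κ = −2mα/ℏ², so κ = mα/ℏ² = 3.241.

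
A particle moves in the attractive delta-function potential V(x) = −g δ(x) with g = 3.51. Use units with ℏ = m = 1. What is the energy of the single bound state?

E = -6.16

The bound state is ψ(x) = √κ e^{−κ|x|}. The derivative jump ψ'(0⁺) − ψ'(0⁻) = −(2mg/ℏ²)ψ(0) fixes κ = mg/ℏ² = 3.510.
Then E = −ℏ²κ²/(2m) = −mg²/(2ℏ²) = -6.160.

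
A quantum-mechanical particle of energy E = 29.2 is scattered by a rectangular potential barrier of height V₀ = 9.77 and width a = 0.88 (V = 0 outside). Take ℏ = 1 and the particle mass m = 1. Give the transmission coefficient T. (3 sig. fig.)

E > V₀: inside the barrier k₂ = √(2m(E − V₀))/ℏ = 6.234, k₂a = 5.486.
Matching at both interfaces gives T⁻¹ = 1 + V₀² sin²(k₂a) / [4E(E − V₀)] = 1.022, hence T = 0.979.

T = 0.979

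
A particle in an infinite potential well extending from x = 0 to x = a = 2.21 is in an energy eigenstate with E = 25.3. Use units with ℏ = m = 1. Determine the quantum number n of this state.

From E_n = n²π²ℏ²/(2ma²) invert to n = √(2ma²E)/(πℏ).
n = (2.21/π) × √(2 × 1 × 25.3) = 5.004 → n = 5.

n = 5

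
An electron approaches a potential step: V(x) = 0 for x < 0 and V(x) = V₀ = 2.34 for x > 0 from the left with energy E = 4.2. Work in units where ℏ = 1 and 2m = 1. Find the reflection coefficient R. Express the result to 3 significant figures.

R = 0.0403

The wavenumbers are k₁ = √(2mE)/ℏ = 2.049 on the left and k₂ = √(2m(E − V₀))/ℏ = 1.364 on the right.
Matching ψ and ψ′ at x = 0 gives r = (k₁ − k₂)/(k₁ + k₂), so R = r² = 0.04034 and T = 1 − R = 0.9597.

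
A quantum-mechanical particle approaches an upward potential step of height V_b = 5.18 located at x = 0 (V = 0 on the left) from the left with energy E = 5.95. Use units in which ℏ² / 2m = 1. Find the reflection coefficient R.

R = 0.222

The wavenumbers are k₁ = √(2mE)/ℏ = 2.439 on the left and k₂ = √(2m(E − V_b))/ℏ = 0.8775 on the right.
Continuity of ψ and ψ′ at the step yields the reflection amplitude r = (k₁ − k₂)/(k₁ + k₂) = 0.4709; thus R = |r|² = 0.2217, T = 0.7783.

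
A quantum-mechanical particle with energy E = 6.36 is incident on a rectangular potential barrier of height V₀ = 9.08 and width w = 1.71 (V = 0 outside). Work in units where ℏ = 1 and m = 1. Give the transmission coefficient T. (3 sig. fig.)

T = 0.00115

E < V₀: inside the barrier ψ ∝ e^{±κx} with κ = √(2m(V₀ − E))/ℏ = 2.332.
κw = 3.988, sinh(κw) = 26.97.
The exact tunnelling result is T⁻¹ = 1 + V₀² sinh²(κw) / [4E(V₀ − E)] = 867.9, so T = 0.00115.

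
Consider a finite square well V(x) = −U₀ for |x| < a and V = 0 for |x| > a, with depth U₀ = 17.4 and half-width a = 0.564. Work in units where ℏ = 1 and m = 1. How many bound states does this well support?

Define the well-strength parameter z₀ = (a/ℏ)√(2mU₀) = 0.564 × √(2·1·17.4) = 3.327.
A new bound state (alternating even/odd) appears each time z₀ passes a multiple of π/2, so N = ⌊2z₀/π⌋ + 1 = ⌊2.118⌋ + 1 = 3.

N = 3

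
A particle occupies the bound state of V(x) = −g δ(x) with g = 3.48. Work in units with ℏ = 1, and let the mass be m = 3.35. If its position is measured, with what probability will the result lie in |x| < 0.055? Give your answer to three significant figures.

The normalised bound state is ψ = √κ e^{−κ|x|} with κ = mg/ℏ² = 11.66.
P(|x| < d) = ∫_{−d}^{d} κ e^{−2κ|x|} dx = 1 − e^{−2κd} = 1 − e^{−1.282} = 0.7226.

P = 0.723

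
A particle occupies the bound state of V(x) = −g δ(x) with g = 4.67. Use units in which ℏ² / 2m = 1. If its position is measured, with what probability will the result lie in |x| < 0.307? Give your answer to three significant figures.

The normalised bound state is ψ = √κ e^{−κ|x|} with κ = mg/ℏ² = 2.335.
P(|x| < d) = ∫_{−d}^{d} κ e^{−2κ|x|} dx = 1 − e^{−2κd} = 1 − e^{−1.434} = 0.7616.

P = 0.762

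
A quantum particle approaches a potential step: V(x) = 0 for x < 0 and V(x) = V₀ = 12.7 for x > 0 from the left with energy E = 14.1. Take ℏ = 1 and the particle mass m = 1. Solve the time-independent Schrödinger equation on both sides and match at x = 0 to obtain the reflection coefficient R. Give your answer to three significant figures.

R = 0.271

On each side the TISE gives plane waves with k = √(2m(E − V))/ℏ: k₁ = √(2·1·14.1) = 5.310, k₂ = √(2·1·1.4) = 1.673.
Matching ψ and ψ′ at x = 0 gives r = (k₁ − k₂)/(k₁ + k₂), so R = r² = 0.2712 and T = 1 − R = 0.7288.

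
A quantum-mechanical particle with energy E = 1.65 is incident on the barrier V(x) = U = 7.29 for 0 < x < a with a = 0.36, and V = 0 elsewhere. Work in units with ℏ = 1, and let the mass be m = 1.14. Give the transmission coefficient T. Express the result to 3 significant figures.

E < U: inside the barrier ψ ∝ e^{±κx} with κ = √(2m(U − E))/ℏ = 3.586.
κa = 1.291, sinh(κa) = 1.681.
Matching ψ, ψ′ at both faces gives T = [1 + U² sinh²(κa) / (4E(U − E))]⁻¹ = 1/5.032 = 0.199.

T = 0.199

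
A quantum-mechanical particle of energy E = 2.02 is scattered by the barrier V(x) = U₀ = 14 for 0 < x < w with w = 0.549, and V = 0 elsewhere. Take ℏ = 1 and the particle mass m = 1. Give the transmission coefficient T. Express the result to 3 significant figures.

T = 0.00915

Since E < U₀ the interior solution is evanescent with decay constant κ = √(2m(U₀ − E))/ℏ = 4.895.
κw = 2.687, sinh(κw) = 7.312.
Matching ψ, ψ′ at both faces gives T = [1 + U₀² sinh²(κw) / (4E(U₀ − E))]⁻¹ = 1/109.3 = 0.00915.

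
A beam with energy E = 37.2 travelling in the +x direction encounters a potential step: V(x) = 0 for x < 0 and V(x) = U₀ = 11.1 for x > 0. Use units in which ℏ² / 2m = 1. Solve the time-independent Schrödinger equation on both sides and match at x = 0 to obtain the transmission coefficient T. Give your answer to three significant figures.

On each side the TISE gives plane waves with k = √(2m(E − V))/ℏ: k₁ = √(2·½·37.2) = 6.099, k₂ = √(2·½·26.1) = 5.109.
Continuity of ψ and ψ′ at the step yields the reflection amplitude r = (k₁ − k₂)/(k₁ + k₂) = 0.08836; thus R = |r|² = 0.007808, T = 0.9922.

T = 0.992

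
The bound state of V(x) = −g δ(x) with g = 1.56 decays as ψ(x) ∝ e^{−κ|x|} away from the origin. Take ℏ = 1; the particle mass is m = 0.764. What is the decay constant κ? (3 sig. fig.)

κ = 1.19

Integrating the TISE across x = 0 gives the cusp condition ψ'(0⁺) − ψ'(0⁻) = −(2mg/ℏ²)ψ(0).
With ψ ∝ e^{−κ|x|} this yields −2κ = −2mg/ℏ², so κ = mg/ℏ² = 1.192.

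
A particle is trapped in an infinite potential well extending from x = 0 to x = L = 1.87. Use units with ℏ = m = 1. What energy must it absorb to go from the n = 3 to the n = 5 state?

E_n = n²π²ℏ²/(2mL²), so ΔE = (5² − 3²) π²ℏ²/(2mL²).
ΔE = 16 × π² / (2 × 1 × 1.87²) = 22.58.

ΔE = 22.6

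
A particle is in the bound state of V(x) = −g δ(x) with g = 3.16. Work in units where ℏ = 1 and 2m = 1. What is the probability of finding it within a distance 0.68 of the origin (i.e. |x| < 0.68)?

The normalised bound state is ψ = √κ e^{−κ|x|} with κ = mg/ℏ² = 1.580.
P(|x| < d) = ∫_{−d}^{d} κ e^{−2κ|x|} dx = 1 − e^{−2κd} = 1 − e^{−2.149} = 0.8834.

P = 0.883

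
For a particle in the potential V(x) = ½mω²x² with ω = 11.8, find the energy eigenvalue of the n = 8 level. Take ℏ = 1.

The oscillator eigenvalues are E_n = ℏω(n + ½), so E_8 = 11.8 × 8.5 = 100.3.

E = 100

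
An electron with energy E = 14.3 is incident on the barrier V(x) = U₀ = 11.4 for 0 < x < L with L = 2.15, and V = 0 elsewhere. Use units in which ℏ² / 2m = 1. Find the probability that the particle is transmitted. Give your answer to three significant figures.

T = 0.838

E > U₀: inside the barrier k₂ = √(2m(E − U₀))/ℏ = 1.703, k₂L = 3.661.
Matching at both interfaces gives T⁻¹ = 1 + U₀² sin²(k₂L) / [4E(E − U₀)] = 1.193, hence T = 0.838.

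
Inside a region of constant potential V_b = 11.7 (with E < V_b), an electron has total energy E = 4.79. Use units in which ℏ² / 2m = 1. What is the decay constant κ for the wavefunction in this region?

κ = 2.63

Since E < V_b the TISE in this region is ψ'' = κ²ψ with κ = √(2m(V_b − E))/ℏ.
κ = √(2 × 0.5 × 6.91) = 2.629.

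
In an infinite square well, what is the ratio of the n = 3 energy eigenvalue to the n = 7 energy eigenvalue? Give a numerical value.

Since E_n ∝ n², the ratio is (3/7)² = 0.183673.

0.183673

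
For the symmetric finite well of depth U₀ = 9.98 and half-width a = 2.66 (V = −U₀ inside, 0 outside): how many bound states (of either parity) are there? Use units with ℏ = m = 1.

The dimensionless depth is z₀ = a√(2mU₀)/ℏ = 2.66 × √(19.96) = 11.88.
The even/odd transcendental equations gain one root per π/2 in z₀, giving N = 1 + ⌊2z₀/π⌋ = 1 + ⌊7.566⌋ = 8.

N = 8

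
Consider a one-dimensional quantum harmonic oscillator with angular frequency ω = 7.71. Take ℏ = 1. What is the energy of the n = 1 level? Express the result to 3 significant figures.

The oscillator eigenvalues are E_n = ℏω(n + ½), so E_1 = 7.71 × 1.5 = 11.57.

E = 11.6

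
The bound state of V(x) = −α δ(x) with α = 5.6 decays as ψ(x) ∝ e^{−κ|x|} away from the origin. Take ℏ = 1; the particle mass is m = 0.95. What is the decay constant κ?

κ = 5.32

Integrating the TISE across x = 0 gives the cusp condition ψ'(0⁺) − ψ'(0⁻) = −(2mα/ℏ²)ψ(0).
With ψ ∝ e^{−κ|x|} this yields −2κ = −2mα/ℏ², so κ = mα/ℏ² = 5.320.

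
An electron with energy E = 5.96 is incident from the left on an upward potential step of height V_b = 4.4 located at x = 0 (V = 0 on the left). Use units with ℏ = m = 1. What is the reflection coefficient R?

On each side the TISE gives plane waves with k = √(2m(E − V))/ℏ: k₁ = √(2·1·5.96) = 3.453, k₂ = √(2·1·1.56) = 1.766.
Matching ψ and ψ′ at x = 0 gives r = (k₁ − k₂)/(k₁ + k₂), so R = r² = 0.1044 and T = 1 − R = 0.8956.

R = 0.104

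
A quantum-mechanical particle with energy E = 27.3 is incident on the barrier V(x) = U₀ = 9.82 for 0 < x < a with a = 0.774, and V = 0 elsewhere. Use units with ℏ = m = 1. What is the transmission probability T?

Above the barrier the interior wavenumber is k₂ = √(2m(E − U₀))/ℏ = 5.913, giving phase k₂a = 4.576.
T = [1 + U₀² sin²(k₂a) / (4E(E − U₀))]⁻¹ = 1/1.050 = 0.953.

T = 0.953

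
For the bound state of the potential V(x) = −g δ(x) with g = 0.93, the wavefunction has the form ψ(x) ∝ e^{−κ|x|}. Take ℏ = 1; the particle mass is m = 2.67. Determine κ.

κ = 2.48

Integrating the TISE across x = 0 gives the cusp condition ψ'(0⁺) − ψ'(0⁻) = −(2mg/ℏ²)ψ(0).
With ψ ∝ e^{−κ|x|} this yields −2κ = −2mg/ℏ², so κ = mg/ℏ² = 2.483.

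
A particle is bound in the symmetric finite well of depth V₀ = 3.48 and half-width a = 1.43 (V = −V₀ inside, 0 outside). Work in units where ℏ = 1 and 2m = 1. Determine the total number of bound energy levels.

N = 2

The dimensionless depth is z₀ = a√(2mV₀)/ℏ = 1.43 × √(3.480) = 2.668.
The even/odd transcendental equations gain one root per π/2 in z₀, giving N = 1 + ⌊2z₀/π⌋ = 1 + ⌊1.698⌋ = 2.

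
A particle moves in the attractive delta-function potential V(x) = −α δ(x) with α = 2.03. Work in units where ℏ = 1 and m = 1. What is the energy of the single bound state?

The bound state is ψ(x) = √κ e^{−κ|x|}. The derivative jump ψ'(0⁺) − ψ'(0⁻) = −(2mα/ℏ²)ψ(0) fixes κ = mα/ℏ² = 2.030.
Then E = −ℏ²κ²/(2m) = −mα²/(2ℏ²) = -2.060.

E = -2.06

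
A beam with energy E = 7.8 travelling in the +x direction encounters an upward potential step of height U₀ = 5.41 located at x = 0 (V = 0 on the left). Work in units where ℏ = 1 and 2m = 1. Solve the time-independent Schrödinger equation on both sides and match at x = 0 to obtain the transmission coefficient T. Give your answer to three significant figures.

T = 0.917

On each side the TISE gives plane waves with k = √(2m(E − V))/ℏ: k₁ = √(2·½·7.8) = 2.793, k₂ = √(2·½·2.39) = 1.546.
Matching ψ and ψ′ at x = 0 gives r = (k₁ − k₂)/(k₁ + k₂), so R = r² = 0.08259 and T = 1 − R = 0.9174.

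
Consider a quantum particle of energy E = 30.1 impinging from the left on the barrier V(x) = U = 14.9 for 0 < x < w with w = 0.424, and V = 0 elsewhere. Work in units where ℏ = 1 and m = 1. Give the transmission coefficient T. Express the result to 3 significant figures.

E > U: inside the barrier k₂ = √(2m(E − U))/ℏ = 5.514, k₂w = 2.338.
Matching at both interfaces gives T⁻¹ = 1 + U² sin²(k₂w) / [4E(E − U)] = 1.063, hence T = 0.941.

T = 0.941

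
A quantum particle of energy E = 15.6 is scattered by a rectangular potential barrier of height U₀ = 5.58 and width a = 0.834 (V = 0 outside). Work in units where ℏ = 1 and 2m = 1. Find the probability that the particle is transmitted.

T = 0.989

E > U₀: inside the barrier k₂ = √(2m(E − U₀))/ℏ = 3.165, k₂a = 2.640.
T = [1 + U₀² sin²(k₂a) / (4E(E − U₀))]⁻¹ = 1/1.012 = 0.989.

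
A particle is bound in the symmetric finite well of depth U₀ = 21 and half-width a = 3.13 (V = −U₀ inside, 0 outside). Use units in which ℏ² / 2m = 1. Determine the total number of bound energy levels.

N = 10

The dimensionless depth is z₀ = a√(2mU₀)/ℏ = 3.13 × √(21.00) = 14.34.
A new bound state (alternating even/odd) appears each time z₀ passes a multiple of π/2, so N = ⌊2z₀/π⌋ + 1 = ⌊9.131⌋ + 1 = 10.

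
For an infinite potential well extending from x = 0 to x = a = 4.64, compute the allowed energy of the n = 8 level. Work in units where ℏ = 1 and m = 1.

E = 14.7

Requiring ψ(0) = ψ(a) = 0 quantises k = nπ/a, hence E_n = ℏ²k²/2m = n²π²ℏ²/(2ma²).
E_8 = 8² × π² / (2 × 1 × 4.64²) = 14.67.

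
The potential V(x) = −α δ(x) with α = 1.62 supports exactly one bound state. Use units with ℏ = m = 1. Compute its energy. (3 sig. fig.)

For x ≠ 0 the bound state is ψ ∝ e^{−κ|x|}; integrating the TISE across the delta gives the cusp condition 2κ = 2mα/ℏ², so κ = 1.620.
Then E = −ℏ²κ²/(2m) = −mα²/(2ℏ²) = -1.312.

E = -1.31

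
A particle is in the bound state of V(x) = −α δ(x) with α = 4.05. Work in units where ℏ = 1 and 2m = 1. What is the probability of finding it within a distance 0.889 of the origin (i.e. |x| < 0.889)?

P = 0.973

The normalised bound state is ψ = √κ e^{−κ|x|} with κ = mα/ℏ² = 2.025.
P(|x| < d) = ∫_{−d}^{d} κ e^{−2κ|x|} dx = 1 − e^{−2κd} = 1 − e^{−3.600} = 0.9727.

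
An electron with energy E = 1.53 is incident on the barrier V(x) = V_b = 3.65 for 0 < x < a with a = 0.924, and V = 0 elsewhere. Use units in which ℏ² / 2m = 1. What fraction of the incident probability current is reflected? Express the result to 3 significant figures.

E < V_b: inside the barrier ψ ∝ e^{±κx} with κ = √(2m(V_b − E))/ℏ = 1.456.
κa = 1.345, sinh(κa) = 1.790.
The exact tunnelling result is T⁻¹ = 1 + V_b² sinh²(κa) / [4E(V_b − E)] = 4.288, so T = 0.233.
R = 1 − T = 0.767.

R = 0.767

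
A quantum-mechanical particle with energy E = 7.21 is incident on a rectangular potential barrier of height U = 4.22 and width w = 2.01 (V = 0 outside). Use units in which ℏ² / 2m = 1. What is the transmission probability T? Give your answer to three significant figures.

T = 0.978

Above the barrier the interior wavenumber is k₂ = √(2m(E − U))/ℏ = 1.729, giving phase k₂w = 3.476.
Matching at both interfaces gives T⁻¹ = 1 + U² sin²(k₂w) / [4E(E − U)] = 1.022, hence T = 0.978.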